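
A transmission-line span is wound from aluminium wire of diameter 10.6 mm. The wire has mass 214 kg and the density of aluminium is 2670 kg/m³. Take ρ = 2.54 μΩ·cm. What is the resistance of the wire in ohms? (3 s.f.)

0.261 Ω

ρ = 2.54 μΩ·cm = 2.54×10^-8 Ω·m
A = π(d/2)² = π(5.3000e-03 m)² = 8.8247e-05 m²
L = m/(density·A) = 214/(2670×8.8247e-05) = 908.2 m
R = ρL/A = (2.54×10^-8)(908.2)/(8.8247e-05) = 0.261 Ω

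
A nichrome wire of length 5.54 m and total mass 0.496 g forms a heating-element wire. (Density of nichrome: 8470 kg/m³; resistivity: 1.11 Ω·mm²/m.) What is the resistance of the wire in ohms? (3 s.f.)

ρ = 1.11 Ω·mm²/m = 1.11×10^-6 Ω·m
A = m/(density·L) = 4.960×10^-4/(8470×5.54) = 1.0570e-08 m²
R = ρL/A = (1.11×10^-6)(5.54)/(1.0570e-08) = 582 Ω

582 Ω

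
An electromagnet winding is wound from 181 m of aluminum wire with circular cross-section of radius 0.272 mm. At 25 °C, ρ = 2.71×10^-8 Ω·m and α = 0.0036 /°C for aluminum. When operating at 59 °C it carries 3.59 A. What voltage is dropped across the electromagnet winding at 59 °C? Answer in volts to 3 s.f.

A = πr² = π(2.7200e-04 m)² = 2.324e-07 m²
R₍25₎ = ρL/A = (2.71×10^-8)(181)/(2.324e-07) = 21.1 Ω
R₍59₎ = R₍25₎(1 + αΔT) = 21.1 × (1 + 0.0036×34) = 23.69 Ω
V = IR = 3.59 × 23.69 = 85.0 V

85.0 V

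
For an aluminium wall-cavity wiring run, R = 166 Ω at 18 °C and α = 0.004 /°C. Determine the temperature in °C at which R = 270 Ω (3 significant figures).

R = R₀(1 + α(T − T₀)) ⇒ T = T₀ + (R/R₀ − 1)/α
T = 18 + (270/166 − 1)/0.004 = 18 + (0.6265)/0.004 = 175 °C

175 °C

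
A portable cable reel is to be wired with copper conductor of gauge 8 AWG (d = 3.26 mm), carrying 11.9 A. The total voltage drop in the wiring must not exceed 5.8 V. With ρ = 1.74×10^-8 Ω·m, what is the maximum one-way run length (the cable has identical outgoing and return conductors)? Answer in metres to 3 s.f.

117 m

A = π(3.26/2 mm)² = π(1.6300e-03 m)² = 8.347e-06 m²
L_max = V_max·A/(2·ρI) = (5.8)(8.347e-06)/(2×1.74×10^-8×11.9) = 117 m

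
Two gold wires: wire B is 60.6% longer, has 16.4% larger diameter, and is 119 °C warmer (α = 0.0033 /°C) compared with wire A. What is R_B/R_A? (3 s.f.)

1.65

R ∝ ρL/d² with ρ ∝ (1+αΔT), so R_B/R_A = (1 + 60.6/100) × (1 + 16.4/100)⁻² × (1 + 0.0033×119)
= 1.606 × 0.7381 × 1.393 = 1.65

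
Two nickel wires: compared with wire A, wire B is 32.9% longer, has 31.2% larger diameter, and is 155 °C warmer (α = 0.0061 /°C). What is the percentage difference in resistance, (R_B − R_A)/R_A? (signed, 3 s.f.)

50.2%

R ∝ ρL/d² with ρ ∝ (1+αΔT), so R_B/R_A = (1 + 32.9/100) × (1 + 31.2/100)⁻² × (1 + 0.0061×155)
= 1.329 × 0.5809 × 1.946 = 1.502
(R_B − R_A)/R_A = 1.502 − 1 = 50.2%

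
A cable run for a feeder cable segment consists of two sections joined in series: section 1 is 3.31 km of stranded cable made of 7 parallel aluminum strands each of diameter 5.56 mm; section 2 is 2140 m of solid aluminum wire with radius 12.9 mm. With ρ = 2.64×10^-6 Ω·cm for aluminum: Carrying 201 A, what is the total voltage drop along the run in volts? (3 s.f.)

ρ = 2.64×10^-6 Ω·cm = 2.64×10^-8 Ω·m
Section 1: A_strand = π(2.7800e-03)² = 2.428e-05 m²; R₁ = ρL/(N·A_s) = (2.64×10^-8)(3310)/(7×2.428e-05) = 0.5142 Ω
Section 2: A = πr² = π(1.2900e-02 m)² = 5.228e-04 m²
R₂ = (2.64×10^-8)(2140)/(5.228e-04) = 0.1081 Ω
R = R₁ + R₂ = 0.6222 Ω
V = IR = 201 × 0.6222 = 125 V

125 V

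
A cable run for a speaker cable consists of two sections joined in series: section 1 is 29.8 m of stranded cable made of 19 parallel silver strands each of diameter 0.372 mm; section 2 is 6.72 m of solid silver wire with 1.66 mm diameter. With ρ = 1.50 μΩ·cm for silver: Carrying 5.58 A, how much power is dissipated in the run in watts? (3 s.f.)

8.19 W

ρ = 1.50 μΩ·cm = 1.50×10^-8 Ω·m
Section 1: A_strand = π(1.8600e-04)² = 1.087e-07 m²; R₁ = ρL/(N·A_s) = (1.50×10^-8)(29.8)/(19×1.087e-07) = 0.2165 Ω
Section 2: A = π(d/2)² = π(8.3000e-04 m)² = 2.164e-06 m²
R₂ = (1.50×10^-8)(6.72)/(2.164e-06) = 0.04658 Ω
R = R₁ + R₂ = 0.263 Ω
P = I²R = (5.58)² × 0.263 = 8.19 W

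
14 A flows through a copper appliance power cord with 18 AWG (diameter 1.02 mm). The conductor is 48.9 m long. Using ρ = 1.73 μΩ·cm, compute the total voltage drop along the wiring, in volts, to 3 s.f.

14.5 V

ρ = 1.73 μΩ·cm = 1.73×10^-8 Ω·m
A = π(1.02/2 mm)² = π(5.1000e-04 m)² = 8.171e-07 m²
R = ρL/A = (1.73×10^-8)(48.9)/(8.171e-07) = 1.035 Ω
V = IR = 14 × 1.035 = 14.5 V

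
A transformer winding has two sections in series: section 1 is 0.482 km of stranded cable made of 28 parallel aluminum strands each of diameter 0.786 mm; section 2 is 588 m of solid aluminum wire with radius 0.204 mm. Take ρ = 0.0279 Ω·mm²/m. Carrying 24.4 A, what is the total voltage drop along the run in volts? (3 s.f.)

3090 V

ρ = 0.0279 Ω·mm²/m = 2.79×10^-8 Ω·m
Section 1: A_strand = π(3.9300e-04)² = 4.852e-07 m²; R₁ = ρL/(N·A_s) = (2.79×10^-8)(482)/(28×4.852e-07) = 0.9898 Ω
Section 2: A = πr² = π(2.0400e-04 m)² = 1.307e-07 m²
R₂ = (2.79×10^-8)(588)/(1.307e-07) = 125.5 Ω
R = R₁ + R₂ = 126.5 Ω
V = IR = 24.4 × 126.5 = 3090 V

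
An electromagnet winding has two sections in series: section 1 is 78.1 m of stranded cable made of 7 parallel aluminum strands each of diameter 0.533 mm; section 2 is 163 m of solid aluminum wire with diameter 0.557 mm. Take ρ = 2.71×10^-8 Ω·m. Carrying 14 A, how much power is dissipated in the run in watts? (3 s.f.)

3820 W

Section 1: A_strand = π(2.6650e-04)² = 2.231e-07 m²; R₁ = ρL/(N·A_s) = (2.71×10^-8)(78.1)/(7×2.231e-07) = 1.355 Ω
Section 2: A = π(d/2)² = π(2.7850e-04 m)² = 2.437e-07 m²
R₂ = (2.71×10^-8)(163)/(2.437e-07) = 18.13 Ω
R = R₁ + R₂ = 19.48 Ω
P = I²R = (14)² × 19.48 = 3820 W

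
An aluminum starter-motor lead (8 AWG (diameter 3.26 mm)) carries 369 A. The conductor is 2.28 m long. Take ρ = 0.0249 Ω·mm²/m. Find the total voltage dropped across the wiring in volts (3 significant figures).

2.51 V

ρ = 0.0249 Ω·mm²/m = 2.49×10^-8 Ω·m
A = π(3.26/2 mm)² = π(1.6300e-03 m)² = 8.347e-06 m²
R = ρL/A = (2.49×10^-8)(2.28)/(8.347e-06) = 0.006802 Ω
V = IR = 369 × 0.006802 = 2.51 V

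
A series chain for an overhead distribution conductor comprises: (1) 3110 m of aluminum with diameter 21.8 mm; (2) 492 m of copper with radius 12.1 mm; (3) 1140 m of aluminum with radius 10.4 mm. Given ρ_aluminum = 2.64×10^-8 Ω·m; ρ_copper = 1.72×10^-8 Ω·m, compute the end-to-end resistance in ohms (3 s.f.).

0.327 Ω

Seg 1: A = π(d/2)² = π(1.0900e-02 m)² = 3.733e-04 m²
R_1 = (2.64×10^-8)(3110)/(3.733e-04) = 0.22 Ω
Seg 2: A = πr² = π(1.2100e-02 m)² = 4.600e-04 m²
R_2 = (1.72×10^-8)(492)/(4.600e-04) = 0.0184 Ω
Seg 3: A = πr² = π(1.0400e-02 m)² = 3.398e-04 m²
R_3 = (2.64×10^-8)(1140)/(3.398e-04) = 0.08857 Ω
R_total = R_1 + R_2 + R_3 = 0.327 Ω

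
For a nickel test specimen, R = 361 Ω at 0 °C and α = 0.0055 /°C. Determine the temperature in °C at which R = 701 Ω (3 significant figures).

R = R₀(1 + α(T − T₀)) ⇒ T = T₀ + (R/R₀ − 1)/α
T = 0 + (701/361 − 1)/0.0055 = 0 + (0.9418)/0.0055 = 171 °C

171 °C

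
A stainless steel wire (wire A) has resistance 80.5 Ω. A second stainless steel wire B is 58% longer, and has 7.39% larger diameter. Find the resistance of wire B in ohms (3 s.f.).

R ∝ L/d², so R_B/R_A = (1 + 58/100) × (1 + 7.39/100)⁻²
= 1.58 × 0.8671 = 1.37
R_B = 1.37 × 80.5 = 110 Ω

110 Ω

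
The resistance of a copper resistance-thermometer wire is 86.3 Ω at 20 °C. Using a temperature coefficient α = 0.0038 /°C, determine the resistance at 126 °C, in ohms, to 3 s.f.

121 Ω

ΔT = 126 − 20 = 106 °C
R = R₀(1 + αΔT) = 86.3 × (1 + 0.0038×106) = 86.3 × 1.403 = 121 Ω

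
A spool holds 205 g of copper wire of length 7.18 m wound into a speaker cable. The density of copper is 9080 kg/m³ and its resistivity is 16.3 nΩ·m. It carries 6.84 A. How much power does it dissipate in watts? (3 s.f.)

1.74 W

ρ = 16.3 nΩ·m = 1.63×10^-8 Ω·m
A = m/(density·L) = 0.205/(9080×7.18) = 3.1444e-06 m²
R = ρL/A = (1.63×10^-8)(7.18)/(3.1444e-06) = 0.03722 Ω
P = I²R = (6.84)² × 0.03722 = 1.74 W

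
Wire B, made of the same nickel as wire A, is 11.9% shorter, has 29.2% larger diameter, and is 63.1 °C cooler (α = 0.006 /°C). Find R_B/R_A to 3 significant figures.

R ∝ ρL/d² with ρ ∝ (1+αΔT), so R_B/R_A = (1 − 11.9/100) × (1 + 29.2/100)⁻² × (1 − 0.006×63.1)
= 0.881 × 0.5991 × 0.6214 = 0.328

0.328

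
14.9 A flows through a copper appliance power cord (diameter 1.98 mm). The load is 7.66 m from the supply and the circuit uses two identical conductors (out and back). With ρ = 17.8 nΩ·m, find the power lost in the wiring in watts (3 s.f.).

19.7 W

ρ = 17.8 nΩ·m = 1.78×10^-8 Ω·m
A = π(d/2)² = π(9.9000e-04 m)² = 3.079e-06 m²
Total conductor length (both ways) L = 2 × 7.66 = 15.32 m
R = ρL/A = (1.78×10^-8)(15.32)/(3.079e-06) = 0.08856 Ω
P = I²R = (14.9)² × 0.08856 = 19.7 W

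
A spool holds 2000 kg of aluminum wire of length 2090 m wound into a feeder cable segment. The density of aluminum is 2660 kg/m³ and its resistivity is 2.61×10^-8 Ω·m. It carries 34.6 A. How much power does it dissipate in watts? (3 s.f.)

A = m/(density·L) = 2000/(2660×2090) = 3.5975e-04 m²
R = ρL/A = (2.61×10^-8)(2090)/(3.5975e-04) = 0.1516 Ω
P = I²R = (34.6)² × 0.1516 = 182 W

182 W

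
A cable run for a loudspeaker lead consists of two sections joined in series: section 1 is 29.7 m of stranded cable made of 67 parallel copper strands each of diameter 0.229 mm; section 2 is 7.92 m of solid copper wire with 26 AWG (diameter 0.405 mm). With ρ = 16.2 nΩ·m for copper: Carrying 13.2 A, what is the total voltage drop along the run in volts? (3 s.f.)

ρ = 16.2 nΩ·m = 1.62×10^-8 Ω·m
Section 1: A_strand = π(1.1450e-04)² = 4.119e-08 m²; R₁ = ρL/(N·A_s) = (1.62×10^-8)(29.7)/(67×4.119e-08) = 0.1744 Ω
Section 2: A = π(0.405/2 mm)² = π(2.0250e-04 m)² = 1.288e-07 m²
R₂ = (1.62×10^-8)(7.92)/(1.288e-07) = 0.996 Ω
R = R₁ + R₂ = 1.17 Ω
V = IR = 13.2 × 1.17 = 15.4 V

15.4 V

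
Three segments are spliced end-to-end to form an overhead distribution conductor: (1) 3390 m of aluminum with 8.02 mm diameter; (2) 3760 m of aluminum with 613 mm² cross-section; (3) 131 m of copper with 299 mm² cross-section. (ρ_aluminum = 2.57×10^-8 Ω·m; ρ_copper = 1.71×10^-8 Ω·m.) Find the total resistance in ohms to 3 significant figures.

Seg 1: A = π(d/2)² = π(4.0100e-03 m)² = 5.052e-05 m²
R_1 = (2.57×10^-8)(3390)/(5.052e-05) = 1.725 Ω
Seg 2: A = 613 mm² = 6.130e-04 m²
R_2 = (2.57×10^-8)(3760)/(6.130e-04) = 0.1576 Ω
Seg 3: A = 299 mm² = 2.990e-04 m²
R_3 = (1.71×10^-8)(131)/(2.990e-04) = 0.007492 Ω
R_total = R_1 + R_2 + R_3 = 1.89 Ω

1.89 Ω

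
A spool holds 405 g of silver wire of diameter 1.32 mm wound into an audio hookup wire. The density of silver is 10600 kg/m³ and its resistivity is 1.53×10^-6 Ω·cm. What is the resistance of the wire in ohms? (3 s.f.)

ρ = 1.53×10^-6 Ω·cm = 1.53×10^-8 Ω·m
A = π(d/2)² = π(6.6000e-04 m)² = 1.3685e-06 m²
L = m/(density·A) = 0.405/(10600×1.3685e-06) = 27.92 m
R = ρL/A = (1.53×10^-8)(27.92)/(1.3685e-06) = 0.312 Ω

0.312 Ω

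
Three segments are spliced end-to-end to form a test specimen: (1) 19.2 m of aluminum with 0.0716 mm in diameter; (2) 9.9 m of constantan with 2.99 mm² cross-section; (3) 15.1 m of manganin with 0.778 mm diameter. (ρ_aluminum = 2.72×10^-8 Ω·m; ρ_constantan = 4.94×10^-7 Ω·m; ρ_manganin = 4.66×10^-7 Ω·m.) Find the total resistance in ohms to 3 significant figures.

Seg 1: A = π(d/2)² = π(3.5800e-05 m)² = 4.026e-09 m²
R_1 = (2.72×10^-8)(19.2)/(4.026e-09) = 129.7 Ω
Seg 2: A = 2.99 mm² = 2.990e-06 m²
R_2 = (4.94×10^-7)(9.9)/(2.990e-06) = 1.636 Ω
Seg 3: A = π(d/2)² = π(3.8900e-04 m)² = 4.754e-07 m²
R_3 = (4.66×10^-7)(15.1)/(4.754e-07) = 14.8 Ω
R_total = R_1 + R_2 + R_3 = 146 Ω

146 Ω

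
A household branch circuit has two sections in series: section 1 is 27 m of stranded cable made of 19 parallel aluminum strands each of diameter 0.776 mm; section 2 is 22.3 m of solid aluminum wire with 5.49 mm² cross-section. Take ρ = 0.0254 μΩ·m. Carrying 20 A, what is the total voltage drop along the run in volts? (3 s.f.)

ρ = 0.0254 μΩ·m = 2.54×10^-8 Ω·m
Section 1: A_strand = π(3.8800e-04)² = 4.729e-07 m²; R₁ = ρL/(N·A_s) = (2.54×10^-8)(27)/(19×4.729e-07) = 0.07632 Ω
Section 2: A = 5.49 mm² = 5.490e-06 m²
R₂ = (2.54×10^-8)(22.3)/(5.490e-06) = 0.1032 Ω
R = R₁ + R₂ = 0.1795 Ω
V = IR = 20 × 0.1795 = 3.59 V

3.59 V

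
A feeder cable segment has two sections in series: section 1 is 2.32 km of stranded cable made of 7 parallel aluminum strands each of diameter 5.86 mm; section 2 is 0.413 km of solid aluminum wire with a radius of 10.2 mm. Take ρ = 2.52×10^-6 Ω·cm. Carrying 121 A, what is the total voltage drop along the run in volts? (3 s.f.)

41.3 V

ρ = 2.52×10^-6 Ω·cm = 2.52×10^-8 Ω·m
Section 1: A_strand = π(2.9300e-03)² = 2.697e-05 m²; R₁ = ρL/(N·A_s) = (2.52×10^-8)(2320)/(7×2.697e-05) = 0.3097 Ω
Section 2: A = πr² = π(1.0200e-02 m)² = 3.269e-04 m²
R₂ = (2.52×10^-8)(413)/(3.269e-04) = 0.03184 Ω
R = R₁ + R₂ = 0.3415 Ω
V = IR = 121 × 0.3415 = 41.3 V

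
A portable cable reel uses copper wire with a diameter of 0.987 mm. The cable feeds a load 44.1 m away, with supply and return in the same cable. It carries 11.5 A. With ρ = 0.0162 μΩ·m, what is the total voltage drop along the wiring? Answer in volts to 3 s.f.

ρ = 0.0162 μΩ·m = 1.62×10^-8 Ω·m
A = π(d/2)² = π(4.9350e-04 m)² = 7.651e-07 m²
Total conductor length (both ways) L = 2 × 44.1 = 88.2 m
R = ρL/A = (1.62×10^-8)(88.2)/(7.651e-07) = 1.867 Ω
V = IR = 11.5 × 1.867 = 21.5 V

21.5 V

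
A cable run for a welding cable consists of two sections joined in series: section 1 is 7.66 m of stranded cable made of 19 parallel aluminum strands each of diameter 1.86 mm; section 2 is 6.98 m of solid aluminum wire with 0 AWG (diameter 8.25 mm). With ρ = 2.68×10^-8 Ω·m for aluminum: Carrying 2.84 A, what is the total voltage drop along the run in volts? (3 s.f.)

0.0212 V

Section 1: A_strand = π(9.3000e-04)² = 2.717e-06 m²; R₁ = ρL/(N·A_s) = (2.68×10^-8)(7.66)/(19×2.717e-06) = 0.003976 Ω
Section 2: A = π(8.25/2 mm)² = π(4.1250e-03 m)² = 5.346e-05 m²
R₂ = (2.68×10^-8)(6.98)/(5.346e-05) = 0.003499 Ω
R = R₁ + R₂ = 0.007476 Ω
V = IR = 2.84 × 0.007476 = 0.0212 V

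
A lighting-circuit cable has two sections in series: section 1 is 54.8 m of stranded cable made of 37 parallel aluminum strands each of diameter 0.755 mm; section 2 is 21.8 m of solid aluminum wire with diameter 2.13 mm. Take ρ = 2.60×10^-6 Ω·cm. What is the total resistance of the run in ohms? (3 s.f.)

ρ = 2.60×10^-6 Ω·cm = 2.60×10^-8 Ω·m
Section 1: A_strand = π(3.7750e-04)² = 4.477e-07 m²; R₁ = ρL/(N·A_s) = (2.60×10^-8)(54.8)/(37×4.477e-07) = 0.08601 Ω
Section 2: A = π(d/2)² = π(1.0650e-03 m)² = 3.563e-06 m²
R₂ = (2.60×10^-8)(21.8)/(3.563e-06) = 0.1591 Ω
R = R₁ + R₂ = 0.245 Ω

0.245 Ω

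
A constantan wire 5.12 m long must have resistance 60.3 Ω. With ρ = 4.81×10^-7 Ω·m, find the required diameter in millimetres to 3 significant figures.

A = ρL/R = (4.81×10^-7)(5.12)/(60.3) = 4.084e-08 m²
d = 2√(A/π) = 2.280e-04 m = 0.228 mm

0.228 mm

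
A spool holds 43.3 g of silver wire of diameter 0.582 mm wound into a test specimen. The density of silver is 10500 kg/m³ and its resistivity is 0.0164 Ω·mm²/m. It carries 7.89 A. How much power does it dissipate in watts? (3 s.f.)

59.5 W

ρ = 0.0164 Ω·mm²/m = 1.64×10^-8 Ω·m
A = π(d/2)² = π(2.9100e-04 m)² = 2.6603e-07 m²
L = m/(density·A) = 0.0433/(10500×2.6603e-07) = 15.5 m
R = ρL/A = (1.64×10^-8)(15.5)/(2.6603e-07) = 0.9556 Ω
P = I²R = (7.89)² × 0.9556 = 59.5 W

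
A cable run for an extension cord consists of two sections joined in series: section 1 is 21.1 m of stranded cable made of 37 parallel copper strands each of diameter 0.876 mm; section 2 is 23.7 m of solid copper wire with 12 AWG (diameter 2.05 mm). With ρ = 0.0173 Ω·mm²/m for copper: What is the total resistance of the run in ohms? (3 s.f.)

ρ = 0.0173 Ω·mm²/m = 1.73×10^-8 Ω·m
Section 1: A_strand = π(4.3800e-04)² = 6.027e-07 m²; R₁ = ρL/(N·A_s) = (1.73×10^-8)(21.1)/(37×6.027e-07) = 0.01637 Ω
Section 2: A = π(2.05/2 mm)² = π(1.0250e-03 m)² = 3.301e-06 m²
R₂ = (1.73×10^-8)(23.7)/(3.301e-06) = 0.1242 Ω
R = R₁ + R₂ = 0.141 Ω

0.141 Ω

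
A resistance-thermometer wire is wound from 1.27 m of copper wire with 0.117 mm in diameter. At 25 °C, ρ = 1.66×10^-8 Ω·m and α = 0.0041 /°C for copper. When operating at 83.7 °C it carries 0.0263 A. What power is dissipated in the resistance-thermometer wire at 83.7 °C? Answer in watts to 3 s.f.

0.00168 W

A = π(d/2)² = π(5.8500e-05 m)² = 1.075e-08 m²
R₍25₎ = ρL/A = (1.66×10^-8)(1.27)/(1.075e-08) = 1.961 Ω
R₍83.7₎ = R₍25₎(1 + αΔT) = 1.961 × (1 + 0.0041×58.7) = 2.433 Ω
P = I²R = (0.0263)² × 2.433 = 0.00168 W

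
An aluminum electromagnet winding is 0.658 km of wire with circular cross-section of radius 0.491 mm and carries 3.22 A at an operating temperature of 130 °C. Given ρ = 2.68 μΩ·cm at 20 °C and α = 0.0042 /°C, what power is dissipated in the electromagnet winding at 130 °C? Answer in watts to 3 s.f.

353 W

ρ = 2.68 μΩ·cm = 2.68×10^-8 Ω·m
A = πr² = π(4.9100e-04 m)² = 7.574e-07 m²
R₍20₎ = ρL/A = (2.68×10^-8)(658)/(7.574e-07) = 23.28 Ω
R₍130₎ = R₍20₎(1 + αΔT) = 23.28 × (1 + 0.0042×110) = 34.04 Ω
P = I²R = (3.22)² × 34.04 = 353 W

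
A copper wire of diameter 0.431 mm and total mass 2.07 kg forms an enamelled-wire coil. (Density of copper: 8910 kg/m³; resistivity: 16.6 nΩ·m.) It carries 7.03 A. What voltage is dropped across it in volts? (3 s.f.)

1270 V

ρ = 16.6 nΩ·m = 1.66×10^-8 Ω·m
A = π(d/2)² = π(2.1550e-04 m)² = 1.4590e-07 m²
L = m/(density·A) = 2.07/(8910×1.4590e-07) = 1592 m
R = ρL/A = (1.66×10^-8)(1592)/(1.4590e-07) = 181.2 Ω
V = IR = 7.03 × 181.2 = 1270 V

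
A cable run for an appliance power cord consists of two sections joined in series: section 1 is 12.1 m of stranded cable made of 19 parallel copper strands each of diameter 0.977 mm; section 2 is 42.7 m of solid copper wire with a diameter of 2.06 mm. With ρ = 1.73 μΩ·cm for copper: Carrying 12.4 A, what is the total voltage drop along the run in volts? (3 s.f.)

2.93 V

ρ = 1.73 μΩ·cm = 1.73×10^-8 Ω·m
Section 1: A_strand = π(4.8850e-04)² = 7.497e-07 m²; R₁ = ρL/(N·A_s) = (1.73×10^-8)(12.1)/(19×7.497e-07) = 0.0147 Ω
Section 2: A = π(d/2)² = π(1.0300e-03 m)² = 3.333e-06 m²
R₂ = (1.73×10^-8)(42.7)/(3.333e-06) = 0.2216 Ω
R = R₁ + R₂ = 0.2363 Ω
V = IR = 12.4 × 0.2363 = 2.93 V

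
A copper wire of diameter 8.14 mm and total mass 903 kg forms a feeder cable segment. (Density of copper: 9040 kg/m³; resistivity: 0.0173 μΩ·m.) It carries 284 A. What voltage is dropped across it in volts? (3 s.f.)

ρ = 0.0173 μΩ·m = 1.73×10^-8 Ω·m
A = π(d/2)² = π(4.0700e-03 m)² = 5.2040e-05 m²
L = m/(density·A) = 903/(9040×5.2040e-05) = 1919 m
R = ρL/A = (1.73×10^-8)(1919)/(5.2040e-05) = 0.6381 Ω
V = IR = 284 × 0.6381 = 181 V

181 V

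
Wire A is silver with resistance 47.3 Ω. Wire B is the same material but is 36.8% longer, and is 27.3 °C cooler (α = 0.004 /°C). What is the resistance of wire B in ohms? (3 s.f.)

57.6 Ω

R ∝ ρL/d² with ρ ∝ (1+αΔT), so R_B/R_A = (1 + 36.8/100) × (1 − 0.004×27.3)
= 1.368 × 0.8908 = 1.219
R_B = 1.219 × 47.3 = 57.6 Ω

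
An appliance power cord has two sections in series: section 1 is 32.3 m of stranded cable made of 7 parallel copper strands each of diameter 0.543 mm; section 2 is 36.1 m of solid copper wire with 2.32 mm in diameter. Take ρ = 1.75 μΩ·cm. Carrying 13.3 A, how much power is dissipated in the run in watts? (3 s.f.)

88.1 W

ρ = 1.75 μΩ·cm = 1.75×10^-8 Ω·m
Section 1: A_strand = π(2.7150e-04)² = 2.316e-07 m²; R₁ = ρL/(N·A_s) = (1.75×10^-8)(32.3)/(7×2.316e-07) = 0.3487 Ω
Section 2: A = π(d/2)² = π(1.1600e-03 m)² = 4.227e-06 m²
R₂ = (1.75×10^-8)(36.1)/(4.227e-06) = 0.1494 Ω
R = R₁ + R₂ = 0.4981 Ω
P = I²R = (13.3)² × 0.4981 = 88.1 W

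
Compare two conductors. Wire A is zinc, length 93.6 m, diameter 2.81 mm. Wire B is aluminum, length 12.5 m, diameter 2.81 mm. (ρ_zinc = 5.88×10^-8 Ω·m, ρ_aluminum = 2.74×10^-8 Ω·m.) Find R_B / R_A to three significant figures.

R ∝ ρL/d², so R_B/R_A = (ρ_B/ρ_A) × (L_B/L_A)
= (2.74×10^-8/5.88×10^-8) × (12.5/93.6) = 0.0622

0.0622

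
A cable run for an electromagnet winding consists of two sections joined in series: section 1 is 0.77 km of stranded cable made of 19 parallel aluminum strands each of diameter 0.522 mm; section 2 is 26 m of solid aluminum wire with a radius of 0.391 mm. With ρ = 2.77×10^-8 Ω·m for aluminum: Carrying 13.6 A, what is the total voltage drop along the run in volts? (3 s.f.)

Section 1: A_strand = π(2.6100e-04)² = 2.140e-07 m²; R₁ = ρL/(N·A_s) = (2.77×10^-8)(770)/(19×2.140e-07) = 5.245 Ω
Section 2: A = πr² = π(3.9100e-04 m)² = 4.803e-07 m²
R₂ = (2.77×10^-8)(26)/(4.803e-07) = 1.5 Ω
R = R₁ + R₂ = 6.745 Ω
V = IR = 13.6 × 6.745 = 91.7 V

91.7 V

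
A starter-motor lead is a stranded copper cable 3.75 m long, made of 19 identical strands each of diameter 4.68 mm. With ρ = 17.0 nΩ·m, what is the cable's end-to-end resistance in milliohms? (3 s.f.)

0.195 mΩ

ρ = 17.0 nΩ·m = 1.70×10^-8 Ω·m
A_strand = π(2.3400e-03 m)² = 1.720e-05 m²
R_strand = ρL/A = (1.70×10^-8)(3.75)/(1.720e-05) = 0.003706 Ω
R_total = R_strand/N = 0.003706/19 = 0.195 mΩ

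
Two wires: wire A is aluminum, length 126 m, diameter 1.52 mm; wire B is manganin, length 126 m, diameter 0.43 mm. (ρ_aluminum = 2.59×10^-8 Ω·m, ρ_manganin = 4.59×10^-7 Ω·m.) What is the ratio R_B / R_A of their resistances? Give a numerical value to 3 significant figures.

221

R ∝ ρL/d², so R_B/R_A = (ρ_B/ρ_A) × (d_A/d_B)²
= (4.59×10^-7/2.59×10^-8) × (1.52/0.43)² = 221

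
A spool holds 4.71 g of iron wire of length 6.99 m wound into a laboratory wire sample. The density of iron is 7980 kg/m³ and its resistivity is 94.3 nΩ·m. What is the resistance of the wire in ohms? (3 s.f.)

ρ = 94.3 nΩ·m = 9.43×10^-8 Ω·m
A = m/(density·L) = 0.00471/(7980×6.99) = 8.4439e-08 m²
R = ρL/A = (9.43×10^-8)(6.99)/(8.4439e-08) = 7.81 Ω

7.81 Ω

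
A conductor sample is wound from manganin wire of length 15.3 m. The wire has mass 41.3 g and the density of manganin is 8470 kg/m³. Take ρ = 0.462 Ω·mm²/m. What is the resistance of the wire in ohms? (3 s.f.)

ρ = 0.462 Ω·mm²/m = 4.62×10^-7 Ω·m
A = m/(density·L) = 0.0413/(8470×15.3) = 3.1869e-07 m²
R = ρL/A = (4.62×10^-7)(15.3)/(3.1869e-07) = 22.2 Ω

22.2 Ω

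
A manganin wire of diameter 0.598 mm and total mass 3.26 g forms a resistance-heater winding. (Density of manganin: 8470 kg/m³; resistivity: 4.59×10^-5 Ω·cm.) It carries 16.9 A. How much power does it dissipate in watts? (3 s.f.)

640 W

ρ = 4.59×10^-5 Ω·cm = 4.59×10^-7 Ω·m
A = π(d/2)² = π(2.9900e-04 m)² = 2.8086e-07 m²
L = m/(density·A) = 0.00326/(8470×2.8086e-07) = 1.37 m
R = ρL/A = (4.59×10^-7)(1.37)/(2.8086e-07) = 2.24 Ω
P = I²R = (16.9)² × 2.24 = 640 W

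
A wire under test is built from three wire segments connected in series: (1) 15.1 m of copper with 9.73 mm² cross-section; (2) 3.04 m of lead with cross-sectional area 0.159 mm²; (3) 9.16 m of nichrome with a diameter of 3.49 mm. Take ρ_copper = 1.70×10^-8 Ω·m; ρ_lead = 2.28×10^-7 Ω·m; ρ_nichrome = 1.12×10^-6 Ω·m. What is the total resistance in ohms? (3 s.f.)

Seg 1: A = 9.73 mm² = 9.730e-06 m²
R_1 = (1.70×10^-8)(15.1)/(9.730e-06) = 0.02638 Ω
Seg 2: A = 0.159 mm² = 1.590e-07 m²
R_2 = (2.28×10^-7)(3.04)/(1.590e-07) = 4.359 Ω
Seg 3: A = π(d/2)² = π(1.7450e-03 m)² = 9.566e-06 m²
R_3 = (1.12×10^-6)(9.16)/(9.566e-06) = 1.072 Ω
R_total = R_1 + R_2 + R_3 = 5.46 Ω

5.46 Ω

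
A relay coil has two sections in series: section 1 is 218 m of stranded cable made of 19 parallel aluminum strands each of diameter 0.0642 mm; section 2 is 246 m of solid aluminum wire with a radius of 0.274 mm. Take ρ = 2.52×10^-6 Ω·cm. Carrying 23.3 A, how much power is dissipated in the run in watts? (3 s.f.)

ρ = 2.52×10^-6 Ω·cm = 2.52×10^-8 Ω·m
Section 1: A_strand = π(3.2100e-05)² = 3.237e-09 m²; R₁ = ρL/(N·A_s) = (2.52×10^-8)(218)/(19×3.237e-09) = 89.32 Ω
Section 2: A = πr² = π(2.7400e-04 m)² = 2.359e-07 m²
R₂ = (2.52×10^-8)(246)/(2.359e-07) = 26.28 Ω
R = R₁ + R₂ = 115.6 Ω
P = I²R = (23.3)² × 115.6 = 62800 W

62800 W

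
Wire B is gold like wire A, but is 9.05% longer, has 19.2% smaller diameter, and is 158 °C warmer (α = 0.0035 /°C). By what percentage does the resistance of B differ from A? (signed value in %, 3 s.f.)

159%

R ∝ ρL/d² with ρ ∝ (1+αΔT), so R_B/R_A = (1 + 9.05/100) × (1 − 19.2/100)⁻² × (1 + 0.0035×158)
= 1.091 × 1.532 × 1.553 = 2.594
(R_B − R_A)/R_A = 2.594 − 1 = 159%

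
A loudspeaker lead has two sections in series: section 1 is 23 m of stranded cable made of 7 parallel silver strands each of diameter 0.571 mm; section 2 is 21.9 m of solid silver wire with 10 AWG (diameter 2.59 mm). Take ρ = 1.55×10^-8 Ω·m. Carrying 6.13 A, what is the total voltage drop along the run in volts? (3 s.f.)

1.61 V

Section 1: A_strand = π(2.8550e-04)² = 2.561e-07 m²; R₁ = ρL/(N·A_s) = (1.55×10^-8)(23)/(7×2.561e-07) = 0.1989 Ω
Section 2: A = π(2.59/2 mm)² = π(1.2950e-03 m)² = 5.269e-06 m²
R₂ = (1.55×10^-8)(21.9)/(5.269e-06) = 0.06443 Ω
R = R₁ + R₂ = 0.2633 Ω
V = IR = 6.13 × 0.2633 = 1.61 V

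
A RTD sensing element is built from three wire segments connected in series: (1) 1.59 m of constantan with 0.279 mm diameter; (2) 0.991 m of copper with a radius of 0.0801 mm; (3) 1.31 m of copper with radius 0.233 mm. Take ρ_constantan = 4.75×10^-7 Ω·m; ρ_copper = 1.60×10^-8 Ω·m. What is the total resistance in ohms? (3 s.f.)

13.3 Ω

Seg 1: A = π(d/2)² = π(1.3950e-04 m)² = 6.114e-08 m²
R_1 = (4.75×10^-7)(1.59)/(6.114e-08) = 12.35 Ω
Seg 2: A = πr² = π(8.0100e-05 m)² = 2.016e-08 m²
R_2 = (1.60×10^-8)(0.991)/(2.016e-08) = 0.7866 Ω
Seg 3: A = πr² = π(2.3300e-04 m)² = 1.706e-07 m²
R_3 = (1.60×10^-8)(1.31)/(1.706e-07) = 0.1229 Ω
R_total = R_1 + R_2 + R_3 = 13.3 Ω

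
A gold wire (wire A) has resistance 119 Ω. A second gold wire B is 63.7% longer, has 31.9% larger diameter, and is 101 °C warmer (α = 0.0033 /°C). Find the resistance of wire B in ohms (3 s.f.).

R ∝ ρL/d² with ρ ∝ (1+αΔT), so R_B/R_A = (1 + 63.7/100) × (1 + 31.9/100)⁻² × (1 + 0.0033×101)
= 1.637 × 0.5748 × 1.333 = 1.254
R_B = 1.254 × 119 = 149 Ω

149 Ω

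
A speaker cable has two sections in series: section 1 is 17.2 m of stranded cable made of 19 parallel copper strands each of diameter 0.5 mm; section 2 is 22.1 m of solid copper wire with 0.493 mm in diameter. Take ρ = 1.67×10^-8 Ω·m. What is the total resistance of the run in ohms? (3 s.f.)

2.01 Ω

Section 1: A_strand = π(2.5000e-04)² = 1.963e-07 m²; R₁ = ρL/(N·A_s) = (1.67×10^-8)(17.2)/(19×1.963e-07) = 0.07699 Ω
Section 2: A = π(d/2)² = π(2.4650e-04 m)² = 1.909e-07 m²
R₂ = (1.67×10^-8)(22.1)/(1.909e-07) = 1.933 Ω
R = R₁ + R₂ = 2.01 Ω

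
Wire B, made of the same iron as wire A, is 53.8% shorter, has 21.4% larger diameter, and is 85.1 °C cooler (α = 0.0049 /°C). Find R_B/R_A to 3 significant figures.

0.183

R ∝ ρL/d² with ρ ∝ (1+αΔT), so R_B/R_A = (1 − 53.8/100) × (1 + 21.4/100)⁻² × (1 − 0.0049×85.1)
= 0.462 × 0.6785 × 0.583 = 0.183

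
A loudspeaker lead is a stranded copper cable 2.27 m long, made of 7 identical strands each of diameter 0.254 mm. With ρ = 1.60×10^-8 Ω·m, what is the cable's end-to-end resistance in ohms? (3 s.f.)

A_strand = π(1.2700e-04 m)² = 5.067e-08 m²
R_strand = ρL/A = (1.60×10^-8)(2.27)/(5.067e-08) = 0.7168 Ω
R_total = R_strand/N = 0.7168/7 = 0.102 Ω

0.102 Ω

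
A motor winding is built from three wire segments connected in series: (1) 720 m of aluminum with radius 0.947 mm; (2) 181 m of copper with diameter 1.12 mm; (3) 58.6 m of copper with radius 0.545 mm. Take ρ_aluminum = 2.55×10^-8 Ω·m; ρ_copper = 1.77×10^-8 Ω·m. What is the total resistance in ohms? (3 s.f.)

10.9 Ω

Seg 1: A = πr² = π(9.4700e-04 m)² = 2.817e-06 m²
R_1 = (2.55×10^-8)(720)/(2.817e-06) = 6.517 Ω
Seg 2: A = π(d/2)² = π(5.6000e-04 m)² = 9.852e-07 m²
R_2 = (1.77×10^-8)(181)/(9.852e-07) = 3.252 Ω
Seg 3: A = πr² = π(5.4500e-04 m)² = 9.331e-07 m²
R_3 = (1.77×10^-8)(58.6)/(9.331e-07) = 1.112 Ω
R_total = R_1 + R_2 + R_3 = 10.9 Ω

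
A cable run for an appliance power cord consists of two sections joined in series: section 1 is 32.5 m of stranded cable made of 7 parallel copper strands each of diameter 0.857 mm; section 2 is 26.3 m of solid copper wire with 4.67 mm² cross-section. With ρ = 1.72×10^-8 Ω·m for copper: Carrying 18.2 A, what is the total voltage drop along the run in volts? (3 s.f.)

4.28 V

Section 1: A_strand = π(4.2850e-04)² = 5.768e-07 m²; R₁ = ρL/(N·A_s) = (1.72×10^-8)(32.5)/(7×5.768e-07) = 0.1384 Ω
Section 2: A = 4.67 mm² = 4.670e-06 m²
R₂ = (1.72×10^-8)(26.3)/(4.670e-06) = 0.09687 Ω
R = R₁ + R₂ = 0.2353 Ω
V = IR = 18.2 × 0.2353 = 4.28 V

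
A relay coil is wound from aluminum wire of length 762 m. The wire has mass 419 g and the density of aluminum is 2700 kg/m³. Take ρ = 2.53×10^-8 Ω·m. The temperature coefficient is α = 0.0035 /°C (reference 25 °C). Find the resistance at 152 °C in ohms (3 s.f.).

A = m/(density·L) = 0.419/(2700×762) = 2.0366e-07 m²
R = ρL/A = (2.53×10^-8)(762)/(2.0366e-07) = 94.66 Ω
R(152 °C) = 94.66 × (1 + 0.0035×127) = 137 Ω

137 Ω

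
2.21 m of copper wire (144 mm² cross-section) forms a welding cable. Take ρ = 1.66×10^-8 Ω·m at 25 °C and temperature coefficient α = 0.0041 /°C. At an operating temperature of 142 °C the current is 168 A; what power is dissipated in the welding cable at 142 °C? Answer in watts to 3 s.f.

A = 144 mm² = 1.440e-04 m²
R₍25₎ = ρL/A = (1.66×10^-8)(2.21)/(1.440e-04) = 2.548×10^-4 Ω
R₍142₎ = R₍25₎(1 + αΔT) = 2.548×10^-4 × (1 + 0.0041×117) = 3.770×10^-4 Ω
P = I²R = (168)² × 3.770×10^-4 = 10.6 W

10.6 W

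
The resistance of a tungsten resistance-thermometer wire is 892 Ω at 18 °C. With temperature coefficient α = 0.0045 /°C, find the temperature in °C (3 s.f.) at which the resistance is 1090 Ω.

R = R₀(1 + α(T − T₀)) ⇒ T = T₀ + (R/R₀ − 1)/α
T = 18 + (1090/892 − 1)/0.0045 = 18 + (0.222)/0.0045 = 67.3 °C

67.3 °C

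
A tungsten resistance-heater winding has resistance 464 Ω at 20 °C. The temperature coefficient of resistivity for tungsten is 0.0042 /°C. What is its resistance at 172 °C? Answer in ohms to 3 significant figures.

ΔT = 172 − 20 = 152 °C
R = R₀(1 + αΔT) = 464 × (1 + 0.0042×152) = 464 × 1.638 = 760 Ω

760 Ω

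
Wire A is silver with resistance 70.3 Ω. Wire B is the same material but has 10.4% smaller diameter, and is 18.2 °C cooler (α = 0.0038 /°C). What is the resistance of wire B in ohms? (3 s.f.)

81.5 Ω

R ∝ ρL/d² with ρ ∝ (1+αΔT), so R_B/R_A = (1 − 10.4/100)⁻² × (1 − 0.0038×18.2)
= 1.246 × 0.9308 = 1.159
R_B = 1.159 × 70.3 = 81.5 Ω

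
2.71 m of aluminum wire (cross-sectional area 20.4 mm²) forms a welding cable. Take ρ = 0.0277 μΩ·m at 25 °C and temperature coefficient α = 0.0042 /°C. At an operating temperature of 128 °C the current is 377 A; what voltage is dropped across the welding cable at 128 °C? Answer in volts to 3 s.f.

1.99 V

ρ = 0.0277 μΩ·m = 2.77×10^-8 Ω·m
A = 20.4 mm² = 2.040e-05 m²
R₍25₎ = ρL/A = (2.77×10^-8)(2.71)/(2.040e-05) = 0.00368 Ω
R₍128₎ = R₍25₎(1 + αΔT) = 0.00368 × (1 + 0.0042×103) = 0.005272 Ω
V = IR = 377 × 0.005272 = 1.99 V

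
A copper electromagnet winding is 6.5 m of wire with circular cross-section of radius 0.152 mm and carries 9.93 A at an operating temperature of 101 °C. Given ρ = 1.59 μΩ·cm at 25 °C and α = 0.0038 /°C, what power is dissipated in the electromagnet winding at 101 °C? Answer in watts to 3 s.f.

ρ = 1.59 μΩ·cm = 1.59×10^-8 Ω·m
A = πr² = π(1.5200e-04 m)² = 7.258e-08 m²
R₍25₎ = ρL/A = (1.59×10^-8)(6.5)/(7.258e-08) = 1.424 Ω
R₍101₎ = R₍25₎(1 + αΔT) = 1.424 × (1 + 0.0038×76) = 1.835 Ω
P = I²R = (9.93)² × 1.835 = 181 W

181 W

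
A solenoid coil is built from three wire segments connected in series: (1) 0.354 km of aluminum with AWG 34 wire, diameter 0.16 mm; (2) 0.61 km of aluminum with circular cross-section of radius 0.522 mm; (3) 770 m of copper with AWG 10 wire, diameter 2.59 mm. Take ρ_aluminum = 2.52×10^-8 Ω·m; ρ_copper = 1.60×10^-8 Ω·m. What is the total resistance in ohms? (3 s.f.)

Seg 1: A = π(0.16/2 mm)² = π(8.0000e-05 m)² = 2.011e-08 m²
R_1 = (2.52×10^-8)(354)/(2.011e-08) = 443.7 Ω
Seg 2: A = πr² = π(5.2200e-04 m)² = 8.560e-07 m²
R_2 = (2.52×10^-8)(610)/(8.560e-07) = 17.96 Ω
Seg 3: A = π(2.59/2 mm)² = π(1.2950e-03 m)² = 5.269e-06 m²
R_3 = (1.60×10^-8)(770)/(5.269e-06) = 2.338 Ω
R_total = R_1 + R_2 + R_3 = 464 Ω

464 Ω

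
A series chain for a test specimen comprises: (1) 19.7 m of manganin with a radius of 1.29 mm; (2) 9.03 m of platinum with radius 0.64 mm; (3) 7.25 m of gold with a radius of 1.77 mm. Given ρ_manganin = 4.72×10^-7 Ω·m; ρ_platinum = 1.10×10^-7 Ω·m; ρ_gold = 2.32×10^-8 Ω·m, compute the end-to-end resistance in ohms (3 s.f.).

Seg 1: A = πr² = π(1.2900e-03 m)² = 5.228e-06 m²
R_1 = (4.72×10^-7)(19.7)/(5.228e-06) = 1.779 Ω
Seg 2: A = πr² = π(6.4000e-04 m)² = 1.287e-06 m²
R_2 = (1.10×10^-7)(9.03)/(1.287e-06) = 0.7719 Ω
Seg 3: A = πr² = π(1.7700e-03 m)² = 9.842e-06 m²
R_3 = (2.32×10^-8)(7.25)/(9.842e-06) = 0.01709 Ω
R_total = R_1 + R_2 + R_3 = 2.57 Ω

2.57 Ω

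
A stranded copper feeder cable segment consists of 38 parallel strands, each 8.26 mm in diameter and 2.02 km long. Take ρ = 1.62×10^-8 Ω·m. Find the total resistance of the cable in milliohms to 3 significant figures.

A_strand = π(4.1300e-03 m)² = 5.359e-05 m²
R_strand = ρL/A = (1.62×10^-8)(2020)/(5.359e-05) = 0.6107 Ω
R_total = R_strand/N = 0.6107/38 = 16.1 mΩ

16.1 mΩ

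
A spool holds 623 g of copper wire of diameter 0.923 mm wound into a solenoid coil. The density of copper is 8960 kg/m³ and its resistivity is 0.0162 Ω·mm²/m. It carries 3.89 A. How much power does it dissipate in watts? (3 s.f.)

ρ = 0.0162 Ω·mm²/m = 1.62×10^-8 Ω·m
A = π(d/2)² = π(4.6150e-04 m)² = 6.6910e-07 m²
L = m/(density·A) = 0.623/(8960×6.6910e-07) = 103.9 m
R = ρL/A = (1.62×10^-8)(103.9)/(6.6910e-07) = 2.516 Ω
P = I²R = (3.89)² × 2.516 = 38.1 W

38.1 W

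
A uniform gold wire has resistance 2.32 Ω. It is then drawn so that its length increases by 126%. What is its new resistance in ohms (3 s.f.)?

k = 1 + 126/100 = 2.26; volume constant ⇒ A' = A/k, so R' = k²R.
R' = 5.108 × 2.32 = 11.8 Ω

11.8 Ω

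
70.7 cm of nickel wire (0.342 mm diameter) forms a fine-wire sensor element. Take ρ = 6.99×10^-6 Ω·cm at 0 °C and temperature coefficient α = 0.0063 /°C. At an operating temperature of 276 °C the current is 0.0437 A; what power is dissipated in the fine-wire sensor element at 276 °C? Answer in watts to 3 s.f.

ρ = 6.99×10^-6 Ω·cm = 6.99×10^-8 Ω·m
A = π(d/2)² = π(1.7100e-04 m)² = 9.186e-08 m²
R₍0₎ = ρL/A = (6.99×10^-8)(0.707)/(9.186e-08) = 0.538 Ω
R₍276₎ = R₍0₎(1 + αΔT) = 0.538 × (1 + 0.0063×276) = 1.473 Ω
P = I²R = (0.0437)² × 1.473 = 0.00281 W

0.00281 W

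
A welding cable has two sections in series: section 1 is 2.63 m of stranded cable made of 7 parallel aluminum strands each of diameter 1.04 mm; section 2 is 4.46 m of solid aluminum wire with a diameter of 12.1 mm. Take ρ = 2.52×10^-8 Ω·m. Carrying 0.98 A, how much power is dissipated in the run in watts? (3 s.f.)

0.0116 W

Section 1: A_strand = π(5.2000e-04)² = 8.495e-07 m²; R₁ = ρL/(N·A_s) = (2.52×10^-8)(2.63)/(7×8.495e-07) = 0.01115 Ω
Section 2: A = π(d/2)² = π(6.0500e-03 m)² = 1.150e-04 m²
R₂ = (2.52×10^-8)(4.46)/(1.150e-04) = 9.774×10^-4 Ω
R = R₁ + R₂ = 0.01212 Ω
P = I²R = (0.98)² × 0.01212 = 0.0116 W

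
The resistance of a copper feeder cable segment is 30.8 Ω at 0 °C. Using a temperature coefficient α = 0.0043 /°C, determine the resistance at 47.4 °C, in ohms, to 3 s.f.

ΔT = 47.4 − 0 = 47.4 °C
R = R₀(1 + αΔT) = 30.8 × (1 + 0.0043×47.4) = 30.8 × 1.204 = 37.1 Ω

37.1 Ω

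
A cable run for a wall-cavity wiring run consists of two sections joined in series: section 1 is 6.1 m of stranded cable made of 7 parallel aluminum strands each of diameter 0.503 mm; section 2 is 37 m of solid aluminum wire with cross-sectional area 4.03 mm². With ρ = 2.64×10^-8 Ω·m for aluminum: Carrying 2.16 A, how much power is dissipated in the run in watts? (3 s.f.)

Section 1: A_strand = π(2.5150e-04)² = 1.987e-07 m²; R₁ = ρL/(N·A_s) = (2.64×10^-8)(6.1)/(7×1.987e-07) = 0.1158 Ω
Section 2: A = 4.03 mm² = 4.030e-06 m²
R₂ = (2.64×10^-8)(37)/(4.030e-06) = 0.2424 Ω
R = R₁ + R₂ = 0.3582 Ω
P = I²R = (2.16)² × 0.3582 = 1.67 W

1.67 W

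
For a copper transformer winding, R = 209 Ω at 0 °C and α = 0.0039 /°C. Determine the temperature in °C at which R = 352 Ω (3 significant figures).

R = R₀(1 + α(T − T₀)) ⇒ T = T₀ + (R/R₀ − 1)/α
T = 0 + (352/209 − 1)/0.0039 = 0 + (0.6842)/0.0039 = 175 °C

175 °C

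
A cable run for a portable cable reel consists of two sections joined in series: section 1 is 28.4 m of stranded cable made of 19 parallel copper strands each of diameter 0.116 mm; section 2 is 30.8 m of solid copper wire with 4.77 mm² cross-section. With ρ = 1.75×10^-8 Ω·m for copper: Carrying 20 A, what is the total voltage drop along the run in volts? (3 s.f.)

51.8 V

Section 1: A_strand = π(5.8000e-05)² = 1.057e-08 m²; R₁ = ρL/(N·A_s) = (1.75×10^-8)(28.4)/(19×1.057e-08) = 2.475 Ω
Section 2: A = 4.77 mm² = 4.770e-06 m²
R₂ = (1.75×10^-8)(30.8)/(4.770e-06) = 0.113 Ω
R = R₁ + R₂ = 2.588 Ω
V = IR = 20 × 2.588 = 51.8 V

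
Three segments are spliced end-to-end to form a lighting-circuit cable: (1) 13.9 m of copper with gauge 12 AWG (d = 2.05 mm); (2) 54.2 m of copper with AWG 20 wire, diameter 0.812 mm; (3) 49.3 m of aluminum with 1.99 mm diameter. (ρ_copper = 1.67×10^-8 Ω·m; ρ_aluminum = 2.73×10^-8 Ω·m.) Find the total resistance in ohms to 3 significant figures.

2.25 Ω

Seg 1: A = π(2.05/2 mm)² = π(1.0250e-03 m)² = 3.301e-06 m²
R_1 = (1.67×10^-8)(13.9)/(3.301e-06) = 0.07033 Ω
Seg 2: A = π(0.812/2 mm)² = π(4.0600e-04 m)² = 5.178e-07 m²
R_2 = (1.67×10^-8)(54.2)/(5.178e-07) = 1.748 Ω
Seg 3: A = π(d/2)² = π(9.9500e-04 m)² = 3.110e-06 m²
R_3 = (2.73×10^-8)(49.3)/(3.110e-06) = 0.4327 Ω
R_total = R_1 + R_2 + R_3 = 2.25 Ω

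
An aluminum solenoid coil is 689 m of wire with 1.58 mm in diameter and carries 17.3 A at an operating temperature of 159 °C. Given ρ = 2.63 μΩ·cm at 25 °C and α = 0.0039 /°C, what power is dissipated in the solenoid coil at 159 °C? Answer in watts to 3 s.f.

4210 W

ρ = 2.63 μΩ·cm = 2.63×10^-8 Ω·m
A = π(d/2)² = π(7.9000e-04 m)² = 1.961e-06 m²
R₍25₎ = ρL/A = (2.63×10^-8)(689)/(1.961e-06) = 9.242 Ω
R₍159₎ = R₍25₎(1 + αΔT) = 9.242 × (1 + 0.0039×134) = 14.07 Ω
P = I²R = (17.3)² × 14.07 = 4210 W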